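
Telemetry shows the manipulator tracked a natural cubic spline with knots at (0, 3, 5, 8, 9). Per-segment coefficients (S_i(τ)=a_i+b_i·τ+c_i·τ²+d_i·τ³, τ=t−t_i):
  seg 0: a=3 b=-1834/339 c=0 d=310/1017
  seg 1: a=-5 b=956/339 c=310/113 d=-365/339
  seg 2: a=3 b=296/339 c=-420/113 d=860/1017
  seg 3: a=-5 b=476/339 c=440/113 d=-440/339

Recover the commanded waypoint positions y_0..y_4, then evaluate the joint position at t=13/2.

y_0 = S_0(0) = a_0 = 3
y_1 = S_1(0) = a_1 = -5
y_2 = S_2(0) = a_2 = 3
y_3 = S_3(0) = a_3 = -5
y_4 = S_3(1) = -1
t_q=13/2 is in segment 2 (τ=3/2); S_2(τ)=-271/226

y_0=3 y_1=-5 y_2=3 y_3=-5 y_4=-1
S(13/2) = -271/226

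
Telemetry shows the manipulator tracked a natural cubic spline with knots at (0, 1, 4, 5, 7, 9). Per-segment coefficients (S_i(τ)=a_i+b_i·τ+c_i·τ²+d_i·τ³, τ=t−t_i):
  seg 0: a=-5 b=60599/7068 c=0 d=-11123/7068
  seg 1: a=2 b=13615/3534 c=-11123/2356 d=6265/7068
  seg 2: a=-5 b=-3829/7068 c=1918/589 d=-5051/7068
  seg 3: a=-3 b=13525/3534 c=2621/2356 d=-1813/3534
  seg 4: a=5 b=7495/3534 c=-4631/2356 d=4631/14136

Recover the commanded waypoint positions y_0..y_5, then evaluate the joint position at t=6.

y_0=-5 y_1=2 y_2=-5 y_3=-3 y_4=5 y_5=4
S(6) = 3361/2356

y_0 = S_0(0) = a_0 = -5
y_1 = S_1(0) = a_1 = 2
y_2 = S_2(0) = a_2 = -5
y_3 = S_3(0) = a_3 = -3
y_4 = S_4(0) = a_4 = 5
y_5 = S_4(2) = 4
t_q=6 is in segment 3 (τ=1); S_3(τ)=3361/2356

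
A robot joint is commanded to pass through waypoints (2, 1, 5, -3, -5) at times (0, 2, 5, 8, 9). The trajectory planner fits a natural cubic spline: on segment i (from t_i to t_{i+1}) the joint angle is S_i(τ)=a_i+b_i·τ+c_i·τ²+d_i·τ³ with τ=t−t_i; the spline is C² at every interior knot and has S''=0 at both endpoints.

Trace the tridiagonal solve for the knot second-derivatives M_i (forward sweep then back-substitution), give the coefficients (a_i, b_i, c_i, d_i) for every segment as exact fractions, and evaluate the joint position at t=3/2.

Δ: Δ0=-1/2, Δ1=4/3, Δ2=-8/3, Δ3=-2
row 1: diag=10, rhs=11; c'=3/10, d'=11/10
row 2: denom=12−3·3/10=111/10; d'=(-24−3·11/10)/(111/10)=-91/37
row 3: denom=8−3·10/37=266/37; d'=(4−3·-91/37)/(266/37)=421/266
back: M3=421/266
back: M2=-91/37−10/37·421/266=-384/133
back: M1=11/10−3/10·-384/133=523/266
M: M0=0, M1=523/266, M2=-384/133, M3=421/266, M4=0
seg 0: a=2, c=M0/2=0, d=(M1−M0)/(6·2)=523/3192, b=Δ0−h0·(2M0+M1)/6=-461/399
seg 1: a=1, c=M1/2=523/532, d=(M2−M1)/(6·3)=-1291/4788, b=Δ1−h1·(2M1+M2)/6=647/798
seg 2: a=5, c=M2/2=-192/133, d=(M3−M2)/(6·3)=1189/4788, b=Δ2−h2·(2M2+M3)/6=-911/1596
seg 3: a=-3, c=M3/2=421/532, d=(M4−M3)/(6·1)=-421/1596, b=Δ3−h3·(2M3+M4)/6=-2017/798
t_q=3/2 → seg 0, τ=3/2; S=2+-461/399·τ+0·τ²+523/3192·τ³=997/1216

  seg 0: a=2 b=-461/399 c=0 d=523/3192
  seg 1: a=1 b=647/798 c=523/532 d=-1291/4788
  seg 2: a=5 b=-911/1596 c=-192/133 d=1189/4788
  seg 3: a=-3 b=-2017/798 c=421/532 d=-421/1596
S(3/2) = 997/1216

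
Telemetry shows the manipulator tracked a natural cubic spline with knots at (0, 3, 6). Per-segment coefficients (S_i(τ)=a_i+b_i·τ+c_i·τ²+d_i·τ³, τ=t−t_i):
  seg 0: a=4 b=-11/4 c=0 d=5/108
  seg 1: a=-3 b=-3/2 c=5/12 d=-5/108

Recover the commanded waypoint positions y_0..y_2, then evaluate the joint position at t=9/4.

y_0 = S_0(0) = a_0 = 4
y_1 = S_1(0) = a_1 = -3
y_2 = S_1(3) = -5
t_q=9/4 is in segment 0 (τ=9/4); S_0(τ)=-425/256

y_0=4 y_1=-3 y_2=-5
S(9/4) = -425/256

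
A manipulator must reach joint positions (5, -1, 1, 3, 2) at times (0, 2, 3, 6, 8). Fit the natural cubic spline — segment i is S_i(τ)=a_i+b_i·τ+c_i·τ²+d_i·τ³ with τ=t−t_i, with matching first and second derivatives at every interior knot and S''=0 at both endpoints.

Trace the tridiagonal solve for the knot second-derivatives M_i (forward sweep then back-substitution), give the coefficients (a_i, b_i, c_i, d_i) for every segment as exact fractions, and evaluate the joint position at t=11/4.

  seg 0: a=5 b=-5933/1248 c=0 d=2189/4992
  seg 1: a=-1 b=317/624 c=2189/832 d=-2843/2496
  seg 2: a=1 b=5873/2496 c=-327/416 d=43/576
  seg 3: a=3 b=-217/624 c=-95/832 d=95/4992
S(11/4) = 20257/53248

Δ: Δ0=-3, Δ1=2, Δ2=2/3, Δ3=-1/2
row 1: diag=6, rhs=30; c'=1/6, d'=5
row 2: denom=8−1·1/6=47/6; d'=(-8−1·5)/(47/6)=-78/47
row 3: denom=10−3·18/47=416/47; d'=(-7−3·-78/47)/(416/47)=-95/416
back: M3=-95/416
back: M2=-78/47−18/47·-95/416=-327/208
back: M1=5−1/6·-327/208=2189/416
M: M0=0, M1=2189/416, M2=-327/208, M3=-95/416, M4=0
seg 0: a=5, c=M0/2=0, d=(M1−M0)/(6·2)=2189/4992, b=Δ0−h0·(2M0+M1)/6=-5933/1248
seg 1: a=-1, c=M1/2=2189/832, d=(M2−M1)/(6·1)=-2843/2496, b=Δ1−h1·(2M1+M2)/6=317/624
seg 2: a=1, c=M2/2=-327/416, d=(M3−M2)/(6·3)=43/576, b=Δ2−h2·(2M2+M3)/6=5873/2496
seg 3: a=3, c=M3/2=-95/832, d=(M4−M3)/(6·2)=95/4992, b=Δ3−h3·(2M3+M4)/6=-217/624
t_q=11/4 → seg 1, τ=3/4; S=-1+317/624·τ+2189/832·τ²+-2843/2496·τ³=20257/53248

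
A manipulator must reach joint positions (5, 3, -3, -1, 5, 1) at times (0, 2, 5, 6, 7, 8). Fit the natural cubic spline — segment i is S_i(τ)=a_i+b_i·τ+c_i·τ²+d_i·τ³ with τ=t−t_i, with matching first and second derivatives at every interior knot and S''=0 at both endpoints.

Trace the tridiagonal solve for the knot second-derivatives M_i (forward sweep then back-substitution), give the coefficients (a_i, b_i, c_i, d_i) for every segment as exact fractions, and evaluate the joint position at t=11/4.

Δ: Δ0=-1, Δ1=-2, Δ2=2, Δ3=6, Δ4=-4
row 1: diag=10, rhs=-6; c'=3/10, d'=-3/5
row 2: denom=8−3·3/10=71/10; d'=(24−3·-3/5)/(71/10)=258/71
row 3: denom=4−1·10/71=274/71; d'=(24−1·258/71)/(274/71)=723/137
row 4: denom=4−1·71/274=1025/274; d'=(-60−1·723/137)/(1025/274)=-17886/1025
back: M4=-17886/1025
back: M3=723/137−71/274·-17886/1025=10044/1025
back: M2=258/71−10/71·10044/1025=462/205
back: M1=-3/5−3/10·462/205=-1308/1025
M: M0=0, M1=-1308/1025, M2=462/205, M3=10044/1025, M4=-17886/1025, M5=0
seg 0: a=5, c=M0/2=0, d=(M1−M0)/(6·2)=-109/1025, b=Δ0−h0·(2M0+M1)/6=-589/1025
seg 1: a=3, c=M1/2=-654/1025, d=(M2−M1)/(6·3)=201/1025, b=Δ1−h1·(2M1+M2)/6=-1897/1025
seg 2: a=-3, c=M2/2=231/205, d=(M3−M2)/(6·1)=1289/1025, b=Δ2−h2·(2M2+M3)/6=-394/1025
seg 3: a=-1, c=M3/2=5022/1025, d=(M4−M3)/(6·1)=-931/205, b=Δ3−h3·(2M3+M4)/6=5783/1025
seg 4: a=5, c=M4/2=-8943/1025, d=(M5−M4)/(6·1)=2981/1025, b=Δ4−h4·(2M4+M5)/6=1862/1025
t_q=11/4 → seg 1, τ=3/4; S=3+-1897/1025·τ+-654/1025·τ²+201/1025·τ³=87627/65600

  seg 0: a=5 b=-589/1025 c=0 d=-109/1025
  seg 1: a=3 b=-1897/1025 c=-654/1025 d=201/1025
  seg 2: a=-3 b=-394/1025 c=231/205 d=1289/1025
  seg 3: a=-1 b=5783/1025 c=5022/1025 d=-931/205
  seg 4: a=5 b=1862/1025 c=-8943/1025 d=2981/1025
S(11/4) = 87627/65600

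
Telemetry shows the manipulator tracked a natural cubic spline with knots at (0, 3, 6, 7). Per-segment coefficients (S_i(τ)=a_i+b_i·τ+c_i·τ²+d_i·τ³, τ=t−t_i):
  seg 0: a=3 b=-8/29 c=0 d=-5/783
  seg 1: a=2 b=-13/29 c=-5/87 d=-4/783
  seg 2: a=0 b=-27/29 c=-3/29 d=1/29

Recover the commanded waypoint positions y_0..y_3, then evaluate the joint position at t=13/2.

y_0 = S_0(0) = a_0 = 3
y_1 = S_1(0) = a_1 = 2
y_2 = S_2(0) = a_2 = 0
y_3 = S_2(1) = -1
t_q=13/2 is in segment 2 (τ=1/2); S_2(τ)=-113/232

y_0=3 y_1=2 y_2=0 y_3=-1
S(13/2) = -113/232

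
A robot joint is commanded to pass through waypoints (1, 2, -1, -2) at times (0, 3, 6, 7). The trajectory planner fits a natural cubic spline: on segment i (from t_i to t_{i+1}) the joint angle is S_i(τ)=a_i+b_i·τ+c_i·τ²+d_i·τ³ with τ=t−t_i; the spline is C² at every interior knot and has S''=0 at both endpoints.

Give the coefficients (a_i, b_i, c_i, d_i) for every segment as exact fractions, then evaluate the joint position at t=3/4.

Δ: Δ0=1/3, Δ1=-1, Δ2=-1
row 1: diag=12, rhs=-8; c'=1/4, d'=-2/3
row 2: denom=8−3·1/4=29/4; d'=(0−3·-2/3)/(29/4)=8/29
back: M2=8/29
back: M1=-2/3−1/4·8/29=-64/87
M: M0=0, M1=-64/87, M2=8/29, M3=0
seg 0: a=1, c=M0/2=0, d=(M1−M0)/(6·3)=-32/783, b=Δ0−h0·(2M0+M1)/6=61/87
seg 1: a=2, c=M1/2=-32/87, d=(M2−M1)/(6·3)=44/783, b=Δ1−h1·(2M1+M2)/6=-35/87
seg 2: a=-1, c=M2/2=4/29, d=(M3−M2)/(6·1)=-4/87, b=Δ2−h2·(2M2+M3)/6=-95/87
t_q=3/4 → seg 0, τ=3/4; S=1+61/87·τ+0·τ²+-32/783·τ³=175/116

  seg 0: a=1 b=61/87 c=0 d=-32/783
  seg 1: a=2 b=-35/87 c=-32/87 d=44/783
  seg 2: a=-1 b=-95/87 c=4/29 d=-4/87
S(3/4) = 175/116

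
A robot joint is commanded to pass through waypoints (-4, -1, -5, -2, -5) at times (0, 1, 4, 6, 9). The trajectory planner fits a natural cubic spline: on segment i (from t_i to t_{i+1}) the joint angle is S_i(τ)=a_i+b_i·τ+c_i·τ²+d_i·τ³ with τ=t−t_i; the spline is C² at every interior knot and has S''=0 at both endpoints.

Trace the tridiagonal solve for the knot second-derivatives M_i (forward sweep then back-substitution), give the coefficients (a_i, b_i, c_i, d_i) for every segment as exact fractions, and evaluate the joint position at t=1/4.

  seg 0: a=-4 b=425/113 c=0 d=-86/113
  seg 1: a=-1 b=167/113 c=-258/113 d=1369/3051
  seg 2: a=-5 b=-12/113 c=595/339 d=-1291/2712
  seg 3: a=-2 b=815/678 c=-1493/1356 d=1493/12204
S(1/4) = -11107/3616

Δ: Δ0=3, Δ1=-4/3, Δ2=3/2, Δ3=-1
row 1: diag=8, rhs=-26; c'=3/8, d'=-13/4
row 2: denom=10−3·3/8=71/8; d'=(17−3·-13/4)/(71/8)=214/71
row 3: denom=10−2·16/71=678/71; d'=(-15−2·214/71)/(678/71)=-1493/678
back: M3=-1493/678
back: M2=214/71−16/71·-1493/678=1190/339
back: M1=-13/4−3/8·1190/339=-516/113
M: M0=0, M1=-516/113, M2=1190/339, M3=-1493/678, M4=0
seg 0: a=-4, c=M0/2=0, d=(M1−M0)/(6·1)=-86/113, b=Δ0−h0·(2M0+M1)/6=425/113
seg 1: a=-1, c=M1/2=-258/113, d=(M2−M1)/(6·3)=1369/3051, b=Δ1−h1·(2M1+M2)/6=167/113
seg 2: a=-5, c=M2/2=595/339, d=(M3−M2)/(6·2)=-1291/2712, b=Δ2−h2·(2M2+M3)/6=-12/113
seg 3: a=-2, c=M3/2=-1493/1356, d=(M4−M3)/(6·3)=1493/12204, b=Δ3−h3·(2M3+M4)/6=815/678
t_q=1/4 → seg 0, τ=1/4; S=-4+425/113·τ+0·τ²+-86/113·τ³=-11107/3616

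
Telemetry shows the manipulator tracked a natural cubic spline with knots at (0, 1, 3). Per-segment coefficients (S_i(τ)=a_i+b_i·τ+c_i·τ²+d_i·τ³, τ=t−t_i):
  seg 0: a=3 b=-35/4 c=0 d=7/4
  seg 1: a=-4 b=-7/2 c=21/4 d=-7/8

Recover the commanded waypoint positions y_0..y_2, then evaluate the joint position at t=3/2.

y_0=3 y_1=-4 y_2=3
S(3/2) = -291/64

y_0 = S_0(0) = a_0 = 3
y_1 = S_1(0) = a_1 = -4
y_2 = S_1(2) = 3
t_q=3/2 is in segment 1 (τ=1/2); S_1(τ)=-291/64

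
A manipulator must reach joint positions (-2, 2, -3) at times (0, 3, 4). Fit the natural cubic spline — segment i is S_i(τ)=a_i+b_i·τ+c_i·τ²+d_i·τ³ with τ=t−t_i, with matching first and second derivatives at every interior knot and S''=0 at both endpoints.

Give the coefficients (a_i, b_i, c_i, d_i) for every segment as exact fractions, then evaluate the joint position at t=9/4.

  seg 0: a=-2 b=89/24 c=0 d=-19/72
  seg 1: a=2 b=-41/12 c=-19/8 d=19/24
S(9/4) = 1709/512

Δ: Δ0=4/3, Δ1=-5
row 1: diag=8, rhs=-38; c'=1/8, d'=-19/4
back: M1=-19/4
M: M0=0, M1=-19/4, M2=0
seg 0: a=-2, c=M0/2=0, d=(M1−M0)/(6·3)=-19/72, b=Δ0−h0·(2M0+M1)/6=89/24
seg 1: a=2, c=M1/2=-19/8, d=(M2−M1)/(6·1)=19/24, b=Δ1−h1·(2M1+M2)/6=-41/12
t_q=9/4 → seg 0, τ=9/4; S=-2+89/24·τ+0·τ²+-19/72·τ³=1709/512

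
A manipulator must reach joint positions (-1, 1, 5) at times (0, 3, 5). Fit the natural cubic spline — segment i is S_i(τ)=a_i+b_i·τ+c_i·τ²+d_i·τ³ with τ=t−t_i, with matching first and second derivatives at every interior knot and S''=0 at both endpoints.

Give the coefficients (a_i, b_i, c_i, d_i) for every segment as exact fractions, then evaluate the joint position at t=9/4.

  seg 0: a=-1 b=4/15 c=0 d=2/45
  seg 1: a=1 b=22/15 c=2/5 d=-1/15
S(9/4) = 17/160

Δ: Δ0=2/3, Δ1=2
row 1: diag=10, rhs=8; c'=1/5, d'=4/5
back: M1=4/5
M: M0=0, M1=4/5, M2=0
seg 0: a=-1, c=M0/2=0, d=(M1−M0)/(6·3)=2/45, b=Δ0−h0·(2M0+M1)/6=4/15
seg 1: a=1, c=M1/2=2/5, d=(M2−M1)/(6·2)=-1/15, b=Δ1−h1·(2M1+M2)/6=22/15
t_q=9/4 → seg 0, τ=9/4; S=-1+4/15·τ+0·τ²+2/45·τ³=17/160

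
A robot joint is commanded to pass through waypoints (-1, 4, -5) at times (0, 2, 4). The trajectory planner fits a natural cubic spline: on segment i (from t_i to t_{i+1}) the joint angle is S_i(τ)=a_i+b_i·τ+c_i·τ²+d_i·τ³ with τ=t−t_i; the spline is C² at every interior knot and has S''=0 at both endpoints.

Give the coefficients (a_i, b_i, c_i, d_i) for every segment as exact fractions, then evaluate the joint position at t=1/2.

  seg 0: a=-1 b=17/4 c=0 d=-7/16
  seg 1: a=4 b=-1 c=-21/8 d=7/16
S(1/2) = 137/128

Δ: Δ0=5/2, Δ1=-9/2
row 1: diag=8, rhs=-42; c'=1/4, d'=-21/4
back: M1=-21/4
M: M0=0, M1=-21/4, M2=0
seg 0: a=-1, c=M0/2=0, d=(M1−M0)/(6·2)=-7/16, b=Δ0−h0·(2M0+M1)/6=17/4
seg 1: a=4, c=M1/2=-21/8, d=(M2−M1)/(6·2)=7/16, b=Δ1−h1·(2M1+M2)/6=-1
t_q=1/2 → seg 0, τ=1/2; S=-1+17/4·τ+0·τ²+-7/16·τ³=137/128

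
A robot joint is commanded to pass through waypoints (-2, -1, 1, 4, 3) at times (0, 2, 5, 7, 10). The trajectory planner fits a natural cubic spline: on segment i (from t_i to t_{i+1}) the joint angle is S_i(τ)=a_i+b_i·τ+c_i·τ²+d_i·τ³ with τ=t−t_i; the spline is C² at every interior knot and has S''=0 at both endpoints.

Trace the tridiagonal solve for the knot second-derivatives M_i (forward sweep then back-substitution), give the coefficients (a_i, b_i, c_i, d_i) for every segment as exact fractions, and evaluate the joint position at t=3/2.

Δ: Δ0=1/2, Δ1=2/3, Δ2=3/2, Δ3=-1/3
row 1: diag=10, rhs=1; c'=3/10, d'=1/10
row 2: denom=10−3·3/10=91/10; d'=(5−3·1/10)/(91/10)=47/91
row 3: denom=10−2·20/91=870/91; d'=(-11−2·47/91)/(870/91)=-73/58
back: M3=-73/58
back: M2=47/91−20/91·-73/58=23/29
back: M1=1/10−3/10·23/29=-4/29
M: M0=0, M1=-4/29, M2=23/29, M3=-73/58, M4=0
seg 0: a=-2, c=M0/2=0, d=(M1−M0)/(6·2)=-1/87, b=Δ0−h0·(2M0+M1)/6=95/174
seg 1: a=-1, c=M1/2=-2/29, d=(M2−M1)/(6·3)=3/58, b=Δ1−h1·(2M1+M2)/6=71/174
seg 2: a=1, c=M2/2=23/58, d=(M3−M2)/(6·2)=-119/696, b=Δ2−h2·(2M2+M3)/6=121/87
seg 3: a=4, c=M3/2=-73/116, d=(M4−M3)/(6·3)=73/1044, b=Δ3−h3·(2M3+M4)/6=161/174
t_q=3/2 → seg 0, τ=3/2; S=-2+95/174·τ+0·τ²+-1/87·τ³=-283/232

  seg 0: a=-2 b=95/174 c=0 d=-1/87
  seg 1: a=-1 b=71/174 c=-2/29 d=3/58
  seg 2: a=1 b=121/87 c=23/58 d=-119/696
  seg 3: a=4 b=161/174 c=-73/116 d=73/1044
S(3/2) = -283/232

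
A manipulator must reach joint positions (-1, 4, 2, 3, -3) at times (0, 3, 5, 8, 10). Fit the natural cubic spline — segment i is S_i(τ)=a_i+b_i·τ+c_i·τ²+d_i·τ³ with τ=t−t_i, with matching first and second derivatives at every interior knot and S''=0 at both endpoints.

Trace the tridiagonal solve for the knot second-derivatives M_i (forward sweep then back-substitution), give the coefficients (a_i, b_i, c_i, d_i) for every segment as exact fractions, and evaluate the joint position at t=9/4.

  seg 0: a=-1 b=1159/435 c=0 d=-434/3915
  seg 1: a=4 b=-143/435 c=-434/435 d=48/145
  seg 2: a=2 b=-151/435 c=86/87 d=-994/3915
  seg 3: a=3 b=-553/435 c=-188/145 d=94/435
S(9/4) = 17317/4640

Δ: Δ0=5/3, Δ1=-1, Δ2=1/3, Δ3=-3
row 1: diag=10, rhs=-16; c'=1/5, d'=-8/5
row 2: denom=10−2·1/5=48/5; d'=(8−2·-8/5)/(48/5)=7/6
row 3: denom=10−3·5/16=145/16; d'=(-20−3·7/6)/(145/16)=-376/145
back: M3=-376/145
back: M2=7/6−5/16·-376/145=172/87
back: M1=-8/5−1/5·172/87=-868/435
M: M0=0, M1=-868/435, M2=172/87, M3=-376/145, M4=0
seg 0: a=-1, c=M0/2=0, d=(M1−M0)/(6·3)=-434/3915, b=Δ0−h0·(2M0+M1)/6=1159/435
seg 1: a=4, c=M1/2=-434/435, d=(M2−M1)/(6·2)=48/145, b=Δ1−h1·(2M1+M2)/6=-143/435
seg 2: a=2, c=M2/2=86/87, d=(M3−M2)/(6·3)=-994/3915, b=Δ2−h2·(2M2+M3)/6=-151/435
seg 3: a=3, c=M3/2=-188/145, d=(M4−M3)/(6·2)=94/435, b=Δ3−h3·(2M3+M4)/6=-553/435
t_q=9/4 → seg 0, τ=9/4; S=-1+1159/435·τ+0·τ²+-434/3915·τ³=17317/4640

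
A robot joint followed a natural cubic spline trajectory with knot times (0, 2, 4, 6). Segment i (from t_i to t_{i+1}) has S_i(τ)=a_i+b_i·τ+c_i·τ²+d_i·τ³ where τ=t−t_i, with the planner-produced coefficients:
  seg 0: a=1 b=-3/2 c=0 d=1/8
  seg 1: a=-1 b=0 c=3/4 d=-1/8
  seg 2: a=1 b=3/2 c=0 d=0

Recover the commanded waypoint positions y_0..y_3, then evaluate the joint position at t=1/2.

y_0 = S_0(0) = a_0 = 1
y_1 = S_1(0) = a_1 = -1
y_2 = S_2(0) = a_2 = 1
y_3 = S_2(2) = 4
t_q=1/2 is in segment 0 (τ=1/2); S_0(τ)=17/64

y_0=1 y_1=-1 y_2=1 y_3=4
S(1/2) = 17/64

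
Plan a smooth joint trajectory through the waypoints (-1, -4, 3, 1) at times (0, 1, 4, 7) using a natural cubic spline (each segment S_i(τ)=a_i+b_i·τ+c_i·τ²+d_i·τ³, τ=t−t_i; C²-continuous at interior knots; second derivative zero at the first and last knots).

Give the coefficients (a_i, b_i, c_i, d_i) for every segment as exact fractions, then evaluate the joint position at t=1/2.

Δ: Δ0=-3, Δ1=7/3, Δ2=-2/3
row 1: diag=8, rhs=32; c'=3/8, d'=4
row 2: denom=12−3·3/8=87/8; d'=(-18−3·4)/(87/8)=-80/29
back: M2=-80/29
back: M1=4−3/8·-80/29=146/29
M: M0=0, M1=146/29, M2=-80/29, M3=0
seg 0: a=-1, c=M0/2=0, d=(M1−M0)/(6·1)=73/87, b=Δ0−h0·(2M0+M1)/6=-334/87
seg 1: a=-4, c=M1/2=73/29, d=(M2−M1)/(6·3)=-113/261, b=Δ1−h1·(2M1+M2)/6=-115/87
seg 2: a=3, c=M2/2=-40/29, d=(M3−M2)/(6·3)=40/261, b=Δ2−h2·(2M2+M3)/6=182/87
t_q=1/2 → seg 0, τ=1/2; S=-1+-334/87·τ+0·τ²+73/87·τ³=-653/232

  seg 0: a=-1 b=-334/87 c=0 d=73/87
  seg 1: a=-4 b=-115/87 c=73/29 d=-113/261
  seg 2: a=3 b=182/87 c=-40/29 d=40/261
S(1/2) = -653/232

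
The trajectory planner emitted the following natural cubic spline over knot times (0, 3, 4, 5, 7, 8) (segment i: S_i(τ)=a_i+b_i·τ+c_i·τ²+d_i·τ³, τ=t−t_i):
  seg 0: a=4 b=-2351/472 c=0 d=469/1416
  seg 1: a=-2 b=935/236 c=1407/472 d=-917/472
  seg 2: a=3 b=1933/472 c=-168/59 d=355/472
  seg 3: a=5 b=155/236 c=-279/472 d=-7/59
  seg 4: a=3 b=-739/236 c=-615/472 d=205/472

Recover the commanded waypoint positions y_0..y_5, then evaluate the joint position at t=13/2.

y_0=4 y_1=-2 y_2=3 y_3=5 y_4=3 y_5=-1
S(13/2) = 8033/1888

y_0 = S_0(0) = a_0 = 4
y_1 = S_1(0) = a_1 = -2
y_2 = S_2(0) = a_2 = 3
y_3 = S_3(0) = a_3 = 5
y_4 = S_4(0) = a_4 = 3
y_5 = S_4(1) = -1
t_q=13/2 is in segment 3 (τ=3/2); S_3(τ)=8033/1888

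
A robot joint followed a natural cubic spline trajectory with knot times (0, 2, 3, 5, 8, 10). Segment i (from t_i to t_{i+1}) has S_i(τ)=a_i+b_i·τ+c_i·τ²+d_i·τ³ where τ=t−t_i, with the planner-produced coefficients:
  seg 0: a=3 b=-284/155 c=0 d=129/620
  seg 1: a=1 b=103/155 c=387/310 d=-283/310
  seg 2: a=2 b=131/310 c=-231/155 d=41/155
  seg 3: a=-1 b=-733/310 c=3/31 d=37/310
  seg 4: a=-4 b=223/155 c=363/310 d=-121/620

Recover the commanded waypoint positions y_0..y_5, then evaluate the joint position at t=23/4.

y_0 = S_0(0) = a_0 = 3
y_1 = S_1(0) = a_1 = 1
y_2 = S_2(0) = a_2 = 2
y_3 = S_3(0) = a_3 = -1
y_4 = S_4(0) = a_4 = -4
y_5 = S_4(2) = 2
t_q=23/4 is in segment 3 (τ=3/4); S_3(τ)=-10589/3968

y_0=3 y_1=1 y_2=2 y_3=-1 y_4=-4 y_5=2
S(23/4) = -10589/3968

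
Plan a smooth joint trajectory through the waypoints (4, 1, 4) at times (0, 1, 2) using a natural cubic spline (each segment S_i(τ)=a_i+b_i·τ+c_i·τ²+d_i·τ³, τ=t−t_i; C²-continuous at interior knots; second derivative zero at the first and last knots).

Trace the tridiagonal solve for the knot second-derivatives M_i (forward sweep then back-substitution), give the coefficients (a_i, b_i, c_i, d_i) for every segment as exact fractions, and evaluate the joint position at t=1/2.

  seg 0: a=4 b=-9/2 c=0 d=3/2
  seg 1: a=1 b=0 c=9/2 d=-3/2
S(1/2) = 31/16

Δ: Δ0=-3, Δ1=3
row 1: diag=4, rhs=36; c'=1/4, d'=9
back: M1=9
M: M0=0, M1=9, M2=0
seg 0: a=4, c=M0/2=0, d=(M1−M0)/(6·1)=3/2, b=Δ0−h0·(2M0+M1)/6=-9/2
seg 1: a=1, c=M1/2=9/2, d=(M2−M1)/(6·1)=-3/2, b=Δ1−h1·(2M1+M2)/6=0
t_q=1/2 → seg 0, τ=1/2; S=4+-9/2·τ+0·τ²+3/2·τ³=31/16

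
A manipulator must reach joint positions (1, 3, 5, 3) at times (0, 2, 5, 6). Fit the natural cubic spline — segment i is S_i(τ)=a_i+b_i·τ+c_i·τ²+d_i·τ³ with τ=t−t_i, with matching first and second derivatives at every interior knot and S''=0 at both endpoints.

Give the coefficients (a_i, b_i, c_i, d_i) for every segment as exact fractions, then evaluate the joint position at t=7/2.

Δ: Δ0=1, Δ1=2/3, Δ2=-2
row 1: diag=10, rhs=-2; c'=3/10, d'=-1/5
row 2: denom=8−3·3/10=71/10; d'=(-16−3·-1/5)/(71/10)=-154/71
back: M2=-154/71
back: M1=-1/5−3/10·-154/71=32/71
M: M0=0, M1=32/71, M2=-154/71, M3=0
seg 0: a=1, c=M0/2=0, d=(M1−M0)/(6·2)=8/213, b=Δ0−h0·(2M0+M1)/6=181/213
seg 1: a=3, c=M1/2=16/71, d=(M2−M1)/(6·3)=-31/213, b=Δ1−h1·(2M1+M2)/6=277/213
seg 2: a=5, c=M2/2=-77/71, d=(M3−M2)/(6·1)=77/213, b=Δ2−h2·(2M2+M3)/6=-272/213
t_q=7/2 → seg 1, τ=3/2; S=3+277/213·τ+16/71·τ²+-31/213·τ³=2821/568

  seg 0: a=1 b=181/213 c=0 d=8/213
  seg 1: a=3 b=277/213 c=16/71 d=-31/213
  seg 2: a=5 b=-272/213 c=-77/71 d=77/213
S(7/2) = 2821/568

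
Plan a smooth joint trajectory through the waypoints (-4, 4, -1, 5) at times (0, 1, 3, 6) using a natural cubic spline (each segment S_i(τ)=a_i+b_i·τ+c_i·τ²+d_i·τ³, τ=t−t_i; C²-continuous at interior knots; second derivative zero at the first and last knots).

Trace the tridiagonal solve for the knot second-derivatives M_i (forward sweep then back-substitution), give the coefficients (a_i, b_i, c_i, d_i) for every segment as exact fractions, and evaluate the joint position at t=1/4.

Δ: Δ0=8, Δ1=-5/2, Δ2=2
row 1: diag=6, rhs=-63; c'=1/3, d'=-21/2
row 2: denom=10−2·1/3=28/3; d'=(27−2·-21/2)/(28/3)=36/7
back: M2=36/7
back: M1=-21/2−1/3·36/7=-171/14
M: M0=0, M1=-171/14, M2=36/7, M3=0
seg 0: a=-4, c=M0/2=0, d=(M1−M0)/(6·1)=-57/28, b=Δ0−h0·(2M0+M1)/6=281/28
seg 1: a=4, c=M1/2=-171/28, d=(M2−M1)/(6·2)=81/56, b=Δ1−h1·(2M1+M2)/6=55/14
seg 2: a=-1, c=M2/2=18/7, d=(M3−M2)/(6·3)=-2/7, b=Δ2−h2·(2M2+M3)/6=-22/7
t_q=1/4 → seg 0, τ=1/4; S=-4+281/28·τ+0·τ²+-57/28·τ³=-2729/1792

  seg 0: a=-4 b=281/28 c=0 d=-57/28
  seg 1: a=4 b=55/14 c=-171/28 d=81/56
  seg 2: a=-1 b=-22/7 c=18/7 d=-2/7
S(1/4) = -2729/1792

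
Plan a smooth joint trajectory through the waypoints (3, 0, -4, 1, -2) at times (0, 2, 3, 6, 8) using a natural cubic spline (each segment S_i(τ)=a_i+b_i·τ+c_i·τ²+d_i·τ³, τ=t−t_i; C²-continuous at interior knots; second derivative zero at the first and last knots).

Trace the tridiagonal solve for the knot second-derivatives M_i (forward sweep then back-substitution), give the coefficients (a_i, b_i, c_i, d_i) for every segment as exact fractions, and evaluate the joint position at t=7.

  seg 0: a=3 b=-205/624 c=0 d=-731/2496
  seg 1: a=0 b=-1199/312 c=-731/416 d=1997/1248
  seg 2: a=-4 b=-3191/1248 c=633/208 d=-157/288
  seg 3: a=1 b=307/312 c=-775/416 d=775/2496
S(7) = 359/832

Δ: Δ0=-3/2, Δ1=-4, Δ2=5/3, Δ3=-3/2
row 1: diag=6, rhs=-15; c'=1/6, d'=-5/2
row 2: denom=8−1·1/6=47/6; d'=(34−1·-5/2)/(47/6)=219/47
row 3: denom=10−3·18/47=416/47; d'=(-19−3·219/47)/(416/47)=-775/208
back: M3=-775/208
back: M2=219/47−18/47·-775/208=633/104
back: M1=-5/2−1/6·633/104=-731/208
M: M0=0, M1=-731/208, M2=633/104, M3=-775/208, M4=0
seg 0: a=3, c=M0/2=0, d=(M1−M0)/(6·2)=-731/2496, b=Δ0−h0·(2M0+M1)/6=-205/624
seg 1: a=0, c=M1/2=-731/416, d=(M2−M1)/(6·1)=1997/1248, b=Δ1−h1·(2M1+M2)/6=-1199/312
seg 2: a=-4, c=M2/2=633/208, d=(M3−M2)/(6·3)=-157/288, b=Δ2−h2·(2M2+M3)/6=-3191/1248
seg 3: a=1, c=M3/2=-775/416, d=(M4−M3)/(6·2)=775/2496, b=Δ3−h3·(2M3+M4)/6=307/312
t_q=7 → seg 3, τ=1; S=1+307/312·τ+-775/416·τ²+775/2496·τ³=359/832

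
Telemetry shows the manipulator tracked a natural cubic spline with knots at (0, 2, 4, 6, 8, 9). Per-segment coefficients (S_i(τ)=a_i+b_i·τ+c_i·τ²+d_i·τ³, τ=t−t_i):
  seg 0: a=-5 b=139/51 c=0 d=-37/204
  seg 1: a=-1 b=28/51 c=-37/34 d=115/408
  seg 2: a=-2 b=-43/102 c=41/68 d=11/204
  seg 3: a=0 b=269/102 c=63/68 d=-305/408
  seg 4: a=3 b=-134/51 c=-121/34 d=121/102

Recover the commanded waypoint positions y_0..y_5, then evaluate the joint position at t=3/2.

y_0=-5 y_1=-1 y_2=-2 y_3=0 y_4=3 y_5=-2
S(3/2) = -829/544

y_0 = S_0(0) = a_0 = -5
y_1 = S_1(0) = a_1 = -1
y_2 = S_2(0) = a_2 = -2
y_3 = S_3(0) = a_3 = 0
y_4 = S_4(0) = a_4 = 3
y_5 = S_4(1) = -2
t_q=3/2 is in segment 0 (τ=3/2); S_0(τ)=-829/544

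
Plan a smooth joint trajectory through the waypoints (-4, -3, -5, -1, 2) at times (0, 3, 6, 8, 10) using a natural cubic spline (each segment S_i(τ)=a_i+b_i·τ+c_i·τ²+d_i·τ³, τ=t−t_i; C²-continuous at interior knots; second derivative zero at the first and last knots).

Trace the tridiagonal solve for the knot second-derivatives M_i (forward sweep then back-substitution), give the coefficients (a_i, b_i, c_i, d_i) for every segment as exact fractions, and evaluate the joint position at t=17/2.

  seg 0: a=-4 b=709/840 c=0 d=-143/2520
  seg 1: a=-3 b=-289/420 c=-143/280 d=29/168
  seg 2: a=-5 b=109/120 c=73/70 d=-167/672
  seg 3: a=-1 b=881/420 c=-251/560 d=251/3360
S(17/2) = -69/1280

Δ: Δ0=1/3, Δ1=-2/3, Δ2=2, Δ3=3/2
row 1: diag=12, rhs=-6; c'=1/4, d'=-1/2
row 2: denom=10−3·1/4=37/4; d'=(16−3·-1/2)/(37/4)=70/37
row 3: denom=8−2·8/37=280/37; d'=(-3−2·70/37)/(280/37)=-251/280
back: M3=-251/280
back: M2=70/37−8/37·-251/280=73/35
back: M1=-1/2−1/4·73/35=-143/140
M: M0=0, M1=-143/140, M2=73/35, M3=-251/280, M4=0
seg 0: a=-4, c=M0/2=0, d=(M1−M0)/(6·3)=-143/2520, b=Δ0−h0·(2M0+M1)/6=709/840
seg 1: a=-3, c=M1/2=-143/280, d=(M2−M1)/(6·3)=29/168, b=Δ1−h1·(2M1+M2)/6=-289/420
seg 2: a=-5, c=M2/2=73/70, d=(M3−M2)/(6·2)=-167/672, b=Δ2−h2·(2M2+M3)/6=109/120
seg 3: a=-1, c=M3/2=-251/560, d=(M4−M3)/(6·2)=251/3360, b=Δ3−h3·(2M3+M4)/6=881/420
t_q=17/2 → seg 3, τ=1/2; S=-1+881/420·τ+-251/560·τ²+251/3360·τ³=-69/1280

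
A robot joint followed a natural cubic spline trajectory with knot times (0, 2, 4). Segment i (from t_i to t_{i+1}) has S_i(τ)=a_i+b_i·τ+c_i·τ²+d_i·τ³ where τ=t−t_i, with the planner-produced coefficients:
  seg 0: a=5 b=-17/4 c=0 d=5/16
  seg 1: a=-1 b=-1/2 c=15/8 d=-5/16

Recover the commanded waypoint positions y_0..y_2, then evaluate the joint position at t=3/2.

y_0 = S_0(0) = a_0 = 5
y_1 = S_1(0) = a_1 = -1
y_2 = S_1(2) = 3
t_q=3/2 is in segment 0 (τ=3/2); S_0(τ)=-41/128

y_0=5 y_1=-1 y_2=3
S(3/2) = -41/128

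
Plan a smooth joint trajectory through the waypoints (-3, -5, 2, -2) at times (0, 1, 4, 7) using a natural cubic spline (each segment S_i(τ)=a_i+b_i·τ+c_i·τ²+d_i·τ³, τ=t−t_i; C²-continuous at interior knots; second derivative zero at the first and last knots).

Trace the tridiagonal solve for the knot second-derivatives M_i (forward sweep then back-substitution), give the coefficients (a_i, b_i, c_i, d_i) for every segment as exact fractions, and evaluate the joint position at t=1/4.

  seg 0: a=-3 b=-79/29 c=0 d=21/29
  seg 1: a=-5 b=-16/29 c=63/29 d=-316/783
  seg 2: a=2 b=46/29 c=-127/87 d=127/783
S(1/4) = -6811/1856

Δ: Δ0=-2, Δ1=7/3, Δ2=-4/3
row 1: diag=8, rhs=26; c'=3/8, d'=13/4
row 2: denom=12−3·3/8=87/8; d'=(-22−3·13/4)/(87/8)=-254/87
back: M2=-254/87
back: M1=13/4−3/8·-254/87=126/29
M: M0=0, M1=126/29, M2=-254/87, M3=0
seg 0: a=-3, c=M0/2=0, d=(M1−M0)/(6·1)=21/29, b=Δ0−h0·(2M0+M1)/6=-79/29
seg 1: a=-5, c=M1/2=63/29, d=(M2−M1)/(6·3)=-316/783, b=Δ1−h1·(2M1+M2)/6=-16/29
seg 2: a=2, c=M2/2=-127/87, d=(M3−M2)/(6·3)=127/783, b=Δ2−h2·(2M2+M3)/6=46/29
t_q=1/4 → seg 0, τ=1/4; S=-3+-79/29·τ+0·τ²+21/29·τ³=-6811/1856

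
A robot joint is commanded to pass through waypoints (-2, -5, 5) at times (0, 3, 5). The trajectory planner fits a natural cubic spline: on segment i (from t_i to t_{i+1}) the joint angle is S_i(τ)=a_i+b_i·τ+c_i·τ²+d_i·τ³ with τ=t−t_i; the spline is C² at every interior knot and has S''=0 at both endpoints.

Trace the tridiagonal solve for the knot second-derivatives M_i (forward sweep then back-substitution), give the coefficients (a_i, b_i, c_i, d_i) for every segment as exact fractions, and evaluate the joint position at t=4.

Δ: Δ0=-1, Δ1=5
row 1: diag=10, rhs=36; c'=1/5, d'=18/5
back: M1=18/5
M: M0=0, M1=18/5, M2=0
seg 0: a=-2, c=M0/2=0, d=(M1−M0)/(6·3)=1/5, b=Δ0−h0·(2M0+M1)/6=-14/5
seg 1: a=-5, c=M1/2=9/5, d=(M2−M1)/(6·2)=-3/10, b=Δ1−h1·(2M1+M2)/6=13/5
t_q=4 → seg 1, τ=1; S=-5+13/5·τ+9/5·τ²+-3/10·τ³=-9/10

  seg 0: a=-2 b=-14/5 c=0 d=1/5
  seg 1: a=-5 b=13/5 c=9/5 d=-3/10
S(4) = -9/10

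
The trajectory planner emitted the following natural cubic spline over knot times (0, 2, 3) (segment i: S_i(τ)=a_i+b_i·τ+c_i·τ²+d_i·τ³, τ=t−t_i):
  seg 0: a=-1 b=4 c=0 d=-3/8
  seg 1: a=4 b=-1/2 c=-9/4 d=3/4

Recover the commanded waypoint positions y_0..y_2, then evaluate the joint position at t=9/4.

y_0=-1 y_1=4 y_2=2
S(9/4) = 959/256

y_0 = S_0(0) = a_0 = -1
y_1 = S_1(0) = a_1 = 4
y_2 = S_1(1) = 2
t_q=9/4 is in segment 1 (τ=1/4); S_1(τ)=959/256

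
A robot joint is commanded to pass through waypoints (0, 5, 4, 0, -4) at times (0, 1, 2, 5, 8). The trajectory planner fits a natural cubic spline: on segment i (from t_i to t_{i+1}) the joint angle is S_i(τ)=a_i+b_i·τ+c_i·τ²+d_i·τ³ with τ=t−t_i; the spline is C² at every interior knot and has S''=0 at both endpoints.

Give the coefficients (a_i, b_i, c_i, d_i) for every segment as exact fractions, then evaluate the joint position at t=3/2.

  seg 0: a=0 b=157/24 c=0 d=-37/24
  seg 1: a=5 b=23/12 c=-37/8 d=41/24
  seg 2: a=4 b=-53/24 c=1/2 d=-5/72
  seg 3: a=0 b=-13/12 c=-1/8 d=1/72
S(3/2) = 321/64

Δ: Δ0=5, Δ1=-1, Δ2=-4/3, Δ3=-4/3
row 1: diag=4, rhs=-36; c'=1/4, d'=-9
row 2: denom=8−1·1/4=31/4; d'=(-2−1·-9)/(31/4)=28/31
row 3: denom=12−3·12/31=336/31; d'=(0−3·28/31)/(336/31)=-1/4
back: M3=-1/4
back: M2=28/31−12/31·-1/4=1
back: M1=-9−1/4·1=-37/4
M: M0=0, M1=-37/4, M2=1, M3=-1/4, M4=0
seg 0: a=0, c=M0/2=0, d=(M1−M0)/(6·1)=-37/24, b=Δ0−h0·(2M0+M1)/6=157/24
seg 1: a=5, c=M1/2=-37/8, d=(M2−M1)/(6·1)=41/24, b=Δ1−h1·(2M1+M2)/6=23/12
seg 2: a=4, c=M2/2=1/2, d=(M3−M2)/(6·3)=-5/72, b=Δ2−h2·(2M2+M3)/6=-53/24
seg 3: a=0, c=M3/2=-1/8, d=(M4−M3)/(6·3)=1/72, b=Δ3−h3·(2M3+M4)/6=-13/12
t_q=3/2 → seg 1, τ=1/2; S=5+23/12·τ+-37/8·τ²+41/24·τ³=321/64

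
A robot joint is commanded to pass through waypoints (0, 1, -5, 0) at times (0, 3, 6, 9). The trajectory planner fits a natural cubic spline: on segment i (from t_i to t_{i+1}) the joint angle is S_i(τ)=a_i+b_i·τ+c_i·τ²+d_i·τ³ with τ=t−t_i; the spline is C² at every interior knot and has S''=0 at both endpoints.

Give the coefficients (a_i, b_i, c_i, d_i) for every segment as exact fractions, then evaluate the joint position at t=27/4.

Δ: Δ0=1/3, Δ1=-2, Δ2=5/3
row 1: diag=12, rhs=-14; c'=1/4, d'=-7/6
row 2: denom=12−3·1/4=45/4; d'=(22−3·-7/6)/(45/4)=34/15
back: M2=34/15
back: M1=-7/6−1/4·34/15=-26/15
M: M0=0, M1=-26/15, M2=34/15, M3=0
seg 0: a=0, c=M0/2=0, d=(M1−M0)/(6·3)=-13/135, b=Δ0−h0·(2M0+M1)/6=6/5
seg 1: a=1, c=M1/2=-13/15, d=(M2−M1)/(6·3)=2/9, b=Δ1−h1·(2M1+M2)/6=-7/5
seg 2: a=-5, c=M2/2=17/15, d=(M3−M2)/(6·3)=-17/135, b=Δ2−h2·(2M2+M3)/6=-3/5
t_q=27/4 → seg 2, τ=3/4; S=-5+-3/5·τ+17/15·τ²+-17/135·τ³=-1557/320

  seg 0: a=0 b=6/5 c=0 d=-13/135
  seg 1: a=1 b=-7/5 c=-13/15 d=2/9
  seg 2: a=-5 b=-3/5 c=17/15 d=-17/135
S(27/4) = -1557/320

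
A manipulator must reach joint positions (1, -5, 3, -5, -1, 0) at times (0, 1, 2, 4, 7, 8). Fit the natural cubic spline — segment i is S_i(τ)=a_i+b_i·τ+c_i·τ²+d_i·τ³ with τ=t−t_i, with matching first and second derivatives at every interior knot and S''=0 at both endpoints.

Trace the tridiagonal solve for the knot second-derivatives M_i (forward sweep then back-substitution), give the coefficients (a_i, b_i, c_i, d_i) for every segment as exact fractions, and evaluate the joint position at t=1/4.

Δ: Δ0=-6, Δ1=8, Δ2=-4, Δ3=4/3, Δ4=1
row 1: diag=4, rhs=84; c'=1/4, d'=21
row 2: denom=6−1·1/4=23/4; d'=(-72−1·21)/(23/4)=-372/23
row 3: denom=10−2·8/23=214/23; d'=(32−2·-372/23)/(214/23)=740/107
row 4: denom=8−3·69/214=1505/214; d'=(-2−3·740/107)/(1505/214)=-4868/1505
back: M4=-4868/1505
back: M3=740/107−69/214·-4868/1505=11978/1505
back: M2=-372/23−8/23·11978/1505=-28508/1505
back: M1=21−1/4·-28508/1505=38732/1505
M: M0=0, M1=38732/1505, M2=-28508/1505, M3=11978/1505, M4=-4868/1505, M5=0
seg 0: a=1, c=M0/2=0, d=(M1−M0)/(6·1)=19366/4515, b=Δ0−h0·(2M0+M1)/6=-46456/4515
seg 1: a=-5, c=M1/2=19366/1505, d=(M2−M1)/(6·1)=-6724/903, b=Δ1−h1·(2M1+M2)/6=11642/4515
seg 2: a=3, c=M2/2=-14254/1505, d=(M3−M2)/(6·2)=20243/9030, b=Δ2−h2·(2M2+M3)/6=3854/645
seg 3: a=-5, c=M3/2=5989/1505, d=(M4−M3)/(6·3)=-8423/13545, b=Δ3−h3·(2M3+M4)/6=-22612/4515
seg 4: a=-1, c=M4/2=-2434/1505, d=(M5−M4)/(6·1)=2434/4515, b=Δ4−h4·(2M4+M5)/6=9383/4515
t_q=1/4 → seg 0, τ=1/4; S=1+-46456/4515·τ+0·τ²+19366/4515·τ³=-14499/9632

  seg 0: a=1 b=-46456/4515 c=0 d=19366/4515
  seg 1: a=-5 b=11642/4515 c=19366/1505 d=-6724/903
  seg 2: a=3 b=3854/645 c=-14254/1505 d=20243/9030
  seg 3: a=-5 b=-22612/4515 c=5989/1505 d=-8423/13545
  seg 4: a=-1 b=9383/4515 c=-2434/1505 d=2434/4515
S(1/4) = -14499/9632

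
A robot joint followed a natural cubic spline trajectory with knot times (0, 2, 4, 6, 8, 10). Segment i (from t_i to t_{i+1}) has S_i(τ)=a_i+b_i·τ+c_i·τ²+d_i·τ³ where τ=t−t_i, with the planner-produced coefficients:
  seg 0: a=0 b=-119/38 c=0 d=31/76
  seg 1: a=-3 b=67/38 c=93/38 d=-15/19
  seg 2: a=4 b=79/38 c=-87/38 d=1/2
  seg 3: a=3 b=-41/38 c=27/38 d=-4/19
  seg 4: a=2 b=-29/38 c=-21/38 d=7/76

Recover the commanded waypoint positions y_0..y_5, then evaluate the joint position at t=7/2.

y_0 = S_0(0) = a_0 = 0
y_1 = S_1(0) = a_1 = -3
y_2 = S_2(0) = a_2 = 4
y_3 = S_3(0) = a_3 = 3
y_4 = S_4(0) = a_4 = 2
y_5 = S_4(2) = -1
t_q=7/2 is in segment 1 (τ=3/2); S_1(τ)=189/76

y_0=0 y_1=-3 y_2=4 y_3=3 y_4=2 y_5=-1
S(7/2) = 189/76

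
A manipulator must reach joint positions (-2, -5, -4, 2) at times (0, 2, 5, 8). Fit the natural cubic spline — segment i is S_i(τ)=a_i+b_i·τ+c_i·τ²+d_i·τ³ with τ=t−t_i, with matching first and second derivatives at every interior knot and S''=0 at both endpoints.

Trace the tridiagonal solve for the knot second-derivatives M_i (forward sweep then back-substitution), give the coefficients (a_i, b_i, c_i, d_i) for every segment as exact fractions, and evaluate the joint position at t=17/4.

  seg 0: a=-2 b=-401/222 c=0 d=17/222
  seg 1: a=-5 b=-197/222 c=17/37 d=-35/1998
  seg 2: a=-4 b=155/111 c=67/222 d=-67/1998
S(17/4) = -23065/4736

Δ: Δ0=-3/2, Δ1=1/3, Δ2=2
row 1: diag=10, rhs=11; c'=3/10, d'=11/10
row 2: denom=12−3·3/10=111/10; d'=(10−3·11/10)/(111/10)=67/111
back: M2=67/111
back: M1=11/10−3/10·67/111=34/37
M: M0=0, M1=34/37, M2=67/111, M3=0
seg 0: a=-2, c=M0/2=0, d=(M1−M0)/(6·2)=17/222, b=Δ0−h0·(2M0+M1)/6=-401/222
seg 1: a=-5, c=M1/2=17/37, d=(M2−M1)/(6·3)=-35/1998, b=Δ1−h1·(2M1+M2)/6=-197/222
seg 2: a=-4, c=M2/2=67/222, d=(M3−M2)/(6·3)=-67/1998, b=Δ2−h2·(2M2+M3)/6=155/111
t_q=17/4 → seg 1, τ=9/4; S=-5+-197/222·τ+17/37·τ²+-35/1998·τ³=-23065/4736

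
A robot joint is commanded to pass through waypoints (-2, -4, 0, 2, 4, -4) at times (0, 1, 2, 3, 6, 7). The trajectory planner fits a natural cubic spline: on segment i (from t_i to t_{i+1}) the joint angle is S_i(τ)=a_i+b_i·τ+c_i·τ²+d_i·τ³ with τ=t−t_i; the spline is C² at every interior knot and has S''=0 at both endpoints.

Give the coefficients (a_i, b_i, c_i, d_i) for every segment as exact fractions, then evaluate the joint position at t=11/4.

  seg 0: a=-2 b=-8950/2379 c=0 d=4192/2379
  seg 1: a=-4 b=3626/2379 c=4192/793 d=-6686/2379
  seg 2: a=0 b=8720/2379 c=-2494/793 d=3520/2379
  seg 3: a=2 b=332/183 c=1026/793 d=-3988/7137
  seg 4: a=4 b=-13108/2379 c=-2962/793 d=2962/2379
S(11/4) = 10177/6344

Δ: Δ0=-2, Δ1=4, Δ2=2, Δ3=2/3, Δ4=-8
row 1: diag=4, rhs=36; c'=1/4, d'=9
row 2: denom=4−1·1/4=15/4; d'=(-12−1·9)/(15/4)=-28/5
row 3: denom=8−1·4/15=116/15; d'=(-8−1·-28/5)/(116/15)=-9/29
row 4: denom=8−3·45/116=793/116; d'=(-52−3·-9/29)/(793/116)=-5924/793
back: M4=-5924/793
back: M3=-9/29−45/116·-5924/793=2052/793
back: M2=-28/5−4/15·2052/793=-4988/793
back: M1=9−1/4·-4988/793=8384/793
M: M0=0, M1=8384/793, M2=-4988/793, M3=2052/793, M4=-5924/793, M5=0
seg 0: a=-2, c=M0/2=0, d=(M1−M0)/(6·1)=4192/2379, b=Δ0−h0·(2M0+M1)/6=-8950/2379
seg 1: a=-4, c=M1/2=4192/793, d=(M2−M1)/(6·1)=-6686/2379, b=Δ1−h1·(2M1+M2)/6=3626/2379
seg 2: a=0, c=M2/2=-2494/793, d=(M3−M2)/(6·1)=3520/2379, b=Δ2−h2·(2M2+M3)/6=8720/2379
seg 3: a=2, c=M3/2=1026/793, d=(M4−M3)/(6·3)=-3988/7137, b=Δ3−h3·(2M3+M4)/6=332/183
seg 4: a=4, c=M4/2=-2962/793, d=(M5−M4)/(6·1)=2962/2379, b=Δ4−h4·(2M4+M5)/6=-13108/2379
t_q=11/4 → seg 2, τ=3/4; S=0+8720/2379·τ+-2494/793·τ²+3520/2379·τ³=10177/6344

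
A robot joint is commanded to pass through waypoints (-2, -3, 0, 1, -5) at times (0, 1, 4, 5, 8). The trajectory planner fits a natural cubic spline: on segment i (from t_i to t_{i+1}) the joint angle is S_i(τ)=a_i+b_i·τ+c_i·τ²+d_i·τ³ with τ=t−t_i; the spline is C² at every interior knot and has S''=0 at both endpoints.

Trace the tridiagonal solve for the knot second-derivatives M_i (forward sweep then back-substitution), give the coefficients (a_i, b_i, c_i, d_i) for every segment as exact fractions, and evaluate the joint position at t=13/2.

  seg 0: a=-2 b=-61/48 c=0 d=13/48
  seg 1: a=-3 b=-11/24 c=13/16 d=-47/432
  seg 2: a=0 b=71/48 c=-1/6 d=-5/16
  seg 3: a=1 b=5/24 c=-53/48 d=53/432
S(13/2) = -97/128

Δ: Δ0=-1, Δ1=1, Δ2=1, Δ3=-2
row 1: diag=8, rhs=12; c'=3/8, d'=3/2
row 2: denom=8−3·3/8=55/8; d'=(0−3·3/2)/(55/8)=-36/55
row 3: denom=8−1·8/55=432/55; d'=(-18−1·-36/55)/(432/55)=-53/24
back: M3=-53/24
back: M2=-36/55−8/55·-53/24=-1/3
back: M1=3/2−3/8·-1/3=13/8
M: M0=0, M1=13/8, M2=-1/3, M3=-53/24, M4=0
seg 0: a=-2, c=M0/2=0, d=(M1−M0)/(6·1)=13/48, b=Δ0−h0·(2M0+M1)/6=-61/48
seg 1: a=-3, c=M1/2=13/16, d=(M2−M1)/(6·3)=-47/432, b=Δ1−h1·(2M1+M2)/6=-11/24
seg 2: a=0, c=M2/2=-1/6, d=(M3−M2)/(6·1)=-5/16, b=Δ2−h2·(2M2+M3)/6=71/48
seg 3: a=1, c=M3/2=-53/48, d=(M4−M3)/(6·3)=53/432, b=Δ3−h3·(2M3+M4)/6=5/24
t_q=13/2 → seg 3, τ=3/2; S=1+5/24·τ+-53/48·τ²+53/432·τ³=-97/128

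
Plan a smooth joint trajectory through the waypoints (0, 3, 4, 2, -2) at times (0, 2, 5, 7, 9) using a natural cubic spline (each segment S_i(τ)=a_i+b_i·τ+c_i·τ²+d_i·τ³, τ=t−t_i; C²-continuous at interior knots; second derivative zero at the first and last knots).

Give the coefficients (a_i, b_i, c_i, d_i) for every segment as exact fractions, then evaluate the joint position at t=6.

  seg 0: a=0 b=217/129 c=0 d=-47/1032
  seg 1: a=3 b=293/258 c=-47/172 d=1/516
  seg 2: a=4 b=-233/516 c=-11/43 d=-19/2064
  seg 3: a=2 b=-409/258 c=-107/344 d=107/2064
S(6) = 2259/688

Δ: Δ0=3/2, Δ1=1/3, Δ2=-1, Δ3=-2
row 1: diag=10, rhs=-7; c'=3/10, d'=-7/10
row 2: denom=10−3·3/10=91/10; d'=(-8−3·-7/10)/(91/10)=-59/91
row 3: denom=8−2·20/91=688/91; d'=(-6−2·-59/91)/(688/91)=-107/172
back: M3=-107/172
back: M2=-59/91−20/91·-107/172=-22/43
back: M1=-7/10−3/10·-22/43=-47/86
M: M0=0, M1=-47/86, M2=-22/43, M3=-107/172, M4=0
seg 0: a=0, c=M0/2=0, d=(M1−M0)/(6·2)=-47/1032, b=Δ0−h0·(2M0+M1)/6=217/129
seg 1: a=3, c=M1/2=-47/172, d=(M2−M1)/(6·3)=1/516, b=Δ1−h1·(2M1+M2)/6=293/258
seg 2: a=4, c=M2/2=-11/43, d=(M3−M2)/(6·2)=-19/2064, b=Δ2−h2·(2M2+M3)/6=-233/516
seg 3: a=2, c=M3/2=-107/344, d=(M4−M3)/(6·2)=107/2064, b=Δ3−h3·(2M3+M4)/6=-409/258
t_q=6 → seg 2, τ=1; S=4+-233/516·τ+-11/43·τ²+-19/2064·τ³=2259/688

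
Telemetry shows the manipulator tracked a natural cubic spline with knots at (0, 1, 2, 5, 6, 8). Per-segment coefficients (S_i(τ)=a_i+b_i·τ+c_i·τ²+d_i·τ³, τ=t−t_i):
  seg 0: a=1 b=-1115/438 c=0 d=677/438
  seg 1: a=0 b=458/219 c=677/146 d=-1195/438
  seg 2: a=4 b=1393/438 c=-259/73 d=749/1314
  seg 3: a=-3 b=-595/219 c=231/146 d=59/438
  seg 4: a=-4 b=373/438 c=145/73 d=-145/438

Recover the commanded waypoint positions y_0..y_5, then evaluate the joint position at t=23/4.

y_0=1 y_1=0 y_2=4 y_3=-3 y_4=-4 y_5=3
S(23/4) = -38225/9344

y_0 = S_0(0) = a_0 = 1
y_1 = S_1(0) = a_1 = 0
y_2 = S_2(0) = a_2 = 4
y_3 = S_3(0) = a_3 = -3
y_4 = S_4(0) = a_4 = -4
y_5 = S_4(2) = 3
t_q=23/4 is in segment 3 (τ=3/4); S_3(τ)=-38225/9344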